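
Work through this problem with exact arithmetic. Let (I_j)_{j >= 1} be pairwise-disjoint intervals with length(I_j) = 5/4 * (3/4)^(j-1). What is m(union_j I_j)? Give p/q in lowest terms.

By countable additivity of the Lebesgue measure on pairwise disjoint measurable sets,
  m(union_{j >= 1} I_j) = sum_{j >= 1} m(I_j) = sum_{j >= 1} a * r^(j-1),
  with a = 5/4 and r = 3/4.
Since 0 < r = 3/4 < 1, the geometric series converges:
  sum_{j >= 1} a * r^(j-1) = a / (1 - r).
  = 5/4 / (1 - 3/4)
  = 5/4 / (1/4)
  = 5.

5


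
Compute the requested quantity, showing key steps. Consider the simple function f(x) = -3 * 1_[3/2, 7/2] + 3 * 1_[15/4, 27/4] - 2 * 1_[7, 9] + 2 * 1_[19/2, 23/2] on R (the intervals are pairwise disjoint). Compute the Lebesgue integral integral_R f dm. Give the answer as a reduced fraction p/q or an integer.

For a simple function f = sum_i c_i * 1_{A_i} with disjoint A_i,
  integral f dm = sum_i c_i * m(A_i).
Lengths of the A_i:
  m(A_1) = 7/2 - 3/2 = 2.
  m(A_2) = 27/4 - 15/4 = 3.
  m(A_3) = 9 - 7 = 2.
  m(A_4) = 23/2 - 19/2 = 2.
Contributions c_i * m(A_i):
  (-3) * (2) = -6.
  (3) * (3) = 9.
  (-2) * (2) = -4.
  (2) * (2) = 4.
Total: -6 + 9 - 4 + 4 = 3.

3


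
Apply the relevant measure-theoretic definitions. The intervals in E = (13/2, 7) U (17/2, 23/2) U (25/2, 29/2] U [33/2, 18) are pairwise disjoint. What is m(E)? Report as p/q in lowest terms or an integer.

For pairwise disjoint intervals, m(union_i I_i) = sum_i m(I_i),
and m is invariant under swapping open/closed endpoints (single points have measure 0).
So m(E) = sum_i (b_i - a_i).
  I_1 has length 7 - 13/2 = 1/2.
  I_2 has length 23/2 - 17/2 = 3.
  I_3 has length 29/2 - 25/2 = 2.
  I_4 has length 18 - 33/2 = 3/2.
Summing:
  m(E) = 1/2 + 3 + 2 + 3/2 = 7.

7


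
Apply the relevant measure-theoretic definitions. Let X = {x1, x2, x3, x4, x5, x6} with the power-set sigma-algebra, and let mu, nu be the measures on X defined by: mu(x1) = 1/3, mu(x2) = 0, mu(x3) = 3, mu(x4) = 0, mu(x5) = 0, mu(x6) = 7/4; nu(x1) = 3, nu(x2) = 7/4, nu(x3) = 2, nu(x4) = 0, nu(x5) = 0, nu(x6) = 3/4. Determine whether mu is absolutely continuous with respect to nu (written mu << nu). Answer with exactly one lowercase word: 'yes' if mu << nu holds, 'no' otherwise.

mu << nu means: every nu-null measurable set is also mu-null; equivalently, for every atom x, if nu({x}) = 0 then mu({x}) = 0.
Checking each atom:
  x1: nu = 3 > 0 -> no constraint.
  x2: nu = 7/4 > 0 -> no constraint.
  x3: nu = 2 > 0 -> no constraint.
  x4: nu = 0, mu = 0 -> consistent with mu << nu.
  x5: nu = 0, mu = 0 -> consistent with mu << nu.
  x6: nu = 3/4 > 0 -> no constraint.
No atom violates the condition. Therefore mu << nu.

yes


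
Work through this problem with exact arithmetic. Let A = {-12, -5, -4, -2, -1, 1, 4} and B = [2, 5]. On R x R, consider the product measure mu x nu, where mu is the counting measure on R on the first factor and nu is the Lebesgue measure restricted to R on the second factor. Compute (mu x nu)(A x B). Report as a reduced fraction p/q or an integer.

For a measurable rectangle A x B, the product measure satisfies
  (mu x nu)(A x B) = mu(A) * nu(B).
  mu(A) = 7.
  nu(B) = 3.
  (mu x nu)(A x B) = 7 * 3 = 21.

21


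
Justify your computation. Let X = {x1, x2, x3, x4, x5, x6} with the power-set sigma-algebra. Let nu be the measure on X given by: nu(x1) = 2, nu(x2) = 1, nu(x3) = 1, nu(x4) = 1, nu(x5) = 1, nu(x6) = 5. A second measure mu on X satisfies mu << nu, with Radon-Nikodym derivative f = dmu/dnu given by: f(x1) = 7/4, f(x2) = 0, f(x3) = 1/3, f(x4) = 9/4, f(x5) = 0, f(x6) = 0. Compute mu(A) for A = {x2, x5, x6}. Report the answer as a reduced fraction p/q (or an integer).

By the defining property of the Radon-Nikodym derivative, for every measurable set A,
  mu(A) = integral_A f dnu.
Since nu is a discrete measure concentrated on the atoms of X, the integral over A reduces to the sum
  mu(A) = sum_{x in A} f(x) * nu({x}).
Computing each term:
  x2: f(x2) * nu(x2) = 0 * 1 = 0.
  x5: f(x5) * nu(x5) = 0 * 1 = 0.
  x6: f(x6) * nu(x6) = 0 * 5 = 0.
Summing: mu(A) = 0 + 0 + 0 = 0.

0


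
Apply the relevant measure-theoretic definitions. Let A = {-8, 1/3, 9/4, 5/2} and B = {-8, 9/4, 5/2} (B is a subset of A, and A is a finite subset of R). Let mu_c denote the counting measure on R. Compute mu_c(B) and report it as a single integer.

Counting measure assigns mu_c(E) = |E| (number of elements) when E is finite.
B has 3 element(s), so mu_c(B) = 3.

3


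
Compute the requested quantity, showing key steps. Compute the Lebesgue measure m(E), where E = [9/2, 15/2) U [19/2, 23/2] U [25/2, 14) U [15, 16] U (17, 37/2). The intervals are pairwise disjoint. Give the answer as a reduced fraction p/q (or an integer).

For pairwise disjoint intervals, m(union_i I_i) = sum_i m(I_i),
and m is invariant under swapping open/closed endpoints (single points have measure 0).
So m(E) = sum_i (b_i - a_i).
  I_1 has length 15/2 - 9/2 = 3.
  I_2 has length 23/2 - 19/2 = 2.
  I_3 has length 14 - 25/2 = 3/2.
  I_4 has length 16 - 15 = 1.
  I_5 has length 37/2 - 17 = 3/2.
Summing:
  m(E) = 3 + 2 + 3/2 + 1 + 3/2 = 9.

9


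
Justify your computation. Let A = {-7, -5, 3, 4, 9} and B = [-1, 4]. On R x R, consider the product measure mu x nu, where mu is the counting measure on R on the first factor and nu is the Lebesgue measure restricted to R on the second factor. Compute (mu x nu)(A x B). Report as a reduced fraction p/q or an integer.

For a measurable rectangle A x B, the product measure satisfies
  (mu x nu)(A x B) = mu(A) * nu(B).
  mu(A) = 5.
  nu(B) = 5.
  (mu x nu)(A x B) = 5 * 5 = 25.

25


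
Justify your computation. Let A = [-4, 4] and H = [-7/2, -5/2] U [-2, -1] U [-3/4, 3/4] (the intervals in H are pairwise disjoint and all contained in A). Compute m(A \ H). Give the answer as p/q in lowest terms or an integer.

The ambient interval has length m(A) = 4 - (-4) = 8.
Since the holes are disjoint and sit inside A, by finite additivity
  m(H) = sum_i (b_i - a_i), and m(A \ H) = m(A) - m(H).
Computing the hole measures:
  m(H_1) = -5/2 - (-7/2) = 1.
  m(H_2) = -1 - (-2) = 1.
  m(H_3) = 3/4 - (-3/4) = 3/2.
Summed: m(H) = 1 + 1 + 3/2 = 7/2.
So m(A \ H) = 8 - 7/2 = 9/2.

9/2


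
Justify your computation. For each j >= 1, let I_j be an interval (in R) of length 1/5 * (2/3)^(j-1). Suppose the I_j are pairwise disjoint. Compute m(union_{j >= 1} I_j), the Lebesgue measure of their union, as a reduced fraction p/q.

By countable additivity of the Lebesgue measure on pairwise disjoint measurable sets,
  m(union_{j >= 1} I_j) = sum_{j >= 1} m(I_j) = sum_{j >= 1} a * r^(j-1),
  with a = 1/5 and r = 2/3.
Since 0 < r = 2/3 < 1, the geometric series converges:
  sum_{j >= 1} a * r^(j-1) = a / (1 - r).
  = 1/5 / (1 - 2/3)
  = 1/5 / (1/3)
  = 3/5.

3/5


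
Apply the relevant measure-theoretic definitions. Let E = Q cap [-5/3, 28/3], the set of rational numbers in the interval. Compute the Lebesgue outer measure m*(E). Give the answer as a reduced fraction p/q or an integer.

E = Q cap [-5/3, 28/3] is a subset of Q, which is countable. Enumerate Q = {q_1, q_2, ...}; for any eps > 0, cover q_k by the open interval (q_k - eps/2^(k+1), q_k + eps/2^(k+1)), of length eps/2^k. The total cover length is sum_{k>=1} eps/2^k = eps. Hence m*(E) <= m*(Q) <= eps for every eps > 0, and since outer measure is non-negative, m*(E) = 0.

0


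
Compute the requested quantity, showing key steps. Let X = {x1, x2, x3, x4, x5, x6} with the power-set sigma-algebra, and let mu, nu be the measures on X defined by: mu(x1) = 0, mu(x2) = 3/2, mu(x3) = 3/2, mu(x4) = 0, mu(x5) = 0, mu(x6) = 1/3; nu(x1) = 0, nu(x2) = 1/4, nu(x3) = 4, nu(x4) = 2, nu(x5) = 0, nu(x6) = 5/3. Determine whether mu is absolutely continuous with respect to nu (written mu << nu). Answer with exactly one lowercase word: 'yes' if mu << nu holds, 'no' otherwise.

mu << nu means: every nu-null measurable set is also mu-null; equivalently, for every atom x, if nu({x}) = 0 then mu({x}) = 0.
Checking each atom:
  x1: nu = 0, mu = 0 -> consistent with mu << nu.
  x2: nu = 1/4 > 0 -> no constraint.
  x3: nu = 4 > 0 -> no constraint.
  x4: nu = 2 > 0 -> no constraint.
  x5: nu = 0, mu = 0 -> consistent with mu << nu.
  x6: nu = 5/3 > 0 -> no constraint.
No atom violates the condition. Therefore mu << nu.

yes


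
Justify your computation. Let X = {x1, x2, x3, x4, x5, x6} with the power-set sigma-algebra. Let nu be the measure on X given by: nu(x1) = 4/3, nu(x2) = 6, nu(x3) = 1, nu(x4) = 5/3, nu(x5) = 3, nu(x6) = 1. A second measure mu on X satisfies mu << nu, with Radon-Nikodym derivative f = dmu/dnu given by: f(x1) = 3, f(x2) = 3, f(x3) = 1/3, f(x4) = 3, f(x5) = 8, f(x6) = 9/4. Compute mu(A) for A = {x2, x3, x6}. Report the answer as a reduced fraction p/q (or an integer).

By the defining property of the Radon-Nikodym derivative, for every measurable set A,
  mu(A) = integral_A f dnu.
Since nu is a discrete measure concentrated on the atoms of X, the integral over A reduces to the sum
  mu(A) = sum_{x in A} f(x) * nu({x}).
Computing each term:
  x2: f(x2) * nu(x2) = 3 * 6 = 18.
  x3: f(x3) * nu(x3) = 1/3 * 1 = 1/3.
  x6: f(x6) * nu(x6) = 9/4 * 1 = 9/4.
Summing: mu(A) = 18 + 1/3 + 9/4 = 247/12.

247/12


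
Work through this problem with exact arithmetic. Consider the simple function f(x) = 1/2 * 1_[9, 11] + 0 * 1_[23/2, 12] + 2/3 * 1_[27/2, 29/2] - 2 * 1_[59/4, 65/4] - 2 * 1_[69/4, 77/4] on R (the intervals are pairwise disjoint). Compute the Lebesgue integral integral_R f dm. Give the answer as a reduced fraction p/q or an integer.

For a simple function f = sum_i c_i * 1_{A_i} with disjoint A_i,
  integral f dm = sum_i c_i * m(A_i).
Lengths of the A_i:
  m(A_1) = 11 - 9 = 2.
  m(A_2) = 12 - 23/2 = 1/2.
  m(A_3) = 29/2 - 27/2 = 1.
  m(A_4) = 65/4 - 59/4 = 3/2.
  m(A_5) = 77/4 - 69/4 = 2.
Contributions c_i * m(A_i):
  (1/2) * (2) = 1.
  (0) * (1/2) = 0.
  (2/3) * (1) = 2/3.
  (-2) * (3/2) = -3.
  (-2) * (2) = -4.
Total: 1 + 0 + 2/3 - 3 - 4 = -16/3.

-16/3


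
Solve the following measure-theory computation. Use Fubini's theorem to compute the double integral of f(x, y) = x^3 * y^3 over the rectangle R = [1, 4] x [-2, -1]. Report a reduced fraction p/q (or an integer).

f(x, y) is a tensor product of a function of x and a function of y, and both factors are bounded continuous (hence Lebesgue integrable) on the rectangle, so Fubini's theorem applies:
  integral_R f d(m x m) = (integral_a1^b1 x^3 dx) * (integral_a2^b2 y^3 dy).
Inner integral in x: integral_{1}^{4} x^3 dx = (4^4 - 1^4)/4
  = 255/4.
Inner integral in y: integral_{-2}^{-1} y^3 dy = ((-1)^4 - (-2)^4)/4
  = -15/4.
Product: (255/4) * (-15/4) = -3825/16.

-3825/16


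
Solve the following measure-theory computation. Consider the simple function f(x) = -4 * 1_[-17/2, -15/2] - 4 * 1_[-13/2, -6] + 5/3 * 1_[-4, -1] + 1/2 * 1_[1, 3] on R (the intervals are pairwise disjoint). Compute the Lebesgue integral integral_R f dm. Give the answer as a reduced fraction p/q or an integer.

For a simple function f = sum_i c_i * 1_{A_i} with disjoint A_i,
  integral f dm = sum_i c_i * m(A_i).
Lengths of the A_i:
  m(A_1) = -15/2 - (-17/2) = 1.
  m(A_2) = -6 - (-13/2) = 1/2.
  m(A_3) = -1 - (-4) = 3.
  m(A_4) = 3 - 1 = 2.
Contributions c_i * m(A_i):
  (-4) * (1) = -4.
  (-4) * (1/2) = -2.
  (5/3) * (3) = 5.
  (1/2) * (2) = 1.
Total: -4 - 2 + 5 + 1 = 0.

0


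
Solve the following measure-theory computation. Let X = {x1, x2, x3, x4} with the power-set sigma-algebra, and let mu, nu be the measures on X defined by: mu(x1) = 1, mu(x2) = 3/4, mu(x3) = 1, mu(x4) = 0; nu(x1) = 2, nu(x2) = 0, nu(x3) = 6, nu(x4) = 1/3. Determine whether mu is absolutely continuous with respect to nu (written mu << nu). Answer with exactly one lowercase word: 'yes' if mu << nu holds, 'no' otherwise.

mu << nu means: every nu-null measurable set is also mu-null; equivalently, for every atom x, if nu({x}) = 0 then mu({x}) = 0.
Checking each atom:
  x1: nu = 2 > 0 -> no constraint.
  x2: nu = 0, mu = 3/4 > 0 -> violates mu << nu.
  x3: nu = 6 > 0 -> no constraint.
  x4: nu = 1/3 > 0 -> no constraint.
The atom(s) x2 violate the condition (nu = 0 but mu > 0). Therefore mu is NOT absolutely continuous w.r.t. nu.

no


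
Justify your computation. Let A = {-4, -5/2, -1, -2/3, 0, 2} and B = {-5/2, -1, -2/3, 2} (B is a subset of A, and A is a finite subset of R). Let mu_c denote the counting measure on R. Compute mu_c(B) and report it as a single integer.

Counting measure assigns mu_c(E) = |E| (number of elements) when E is finite.
B has 4 element(s), so mu_c(B) = 4.

4


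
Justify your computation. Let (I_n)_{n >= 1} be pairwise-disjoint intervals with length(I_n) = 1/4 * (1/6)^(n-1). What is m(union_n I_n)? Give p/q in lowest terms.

By countable additivity of the Lebesgue measure on pairwise disjoint measurable sets,
  m(union_{n >= 1} I_n) = sum_{n >= 1} m(I_n) = sum_{n >= 1} a * r^(n-1),
  with a = 1/4 and r = 1/6.
Since 0 < r = 1/6 < 1, the geometric series converges:
  sum_{n >= 1} a * r^(n-1) = a / (1 - r).
  = 1/4 / (1 - 1/6)
  = 1/4 / (5/6)
  = 3/10.

3/10


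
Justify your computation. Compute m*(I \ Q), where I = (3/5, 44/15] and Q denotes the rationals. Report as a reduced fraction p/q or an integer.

The interval I = (3/5, 44/15] has m(I) = 44/15 - 3/5 = 7/3 (endpoints are measure-zero, so open/closed/half-open agree). Write I = (I cap Q) u (I \ Q). The rationals in I are countable, so m*(I cap Q) = 0 (cover each rational by intervals whose total length is arbitrarily small). By countable subadditivity m*(I) <= m*(I cap Q) + m*(I \ Q), hence m*(I \ Q) >= m(I) = 7/3. The reverse inequality m*(I \ Q) <= m*(I) = 7/3 is trivial since (I \ Q) is a subset of I. Therefore m*(I \ Q) = 7/3.

7/3


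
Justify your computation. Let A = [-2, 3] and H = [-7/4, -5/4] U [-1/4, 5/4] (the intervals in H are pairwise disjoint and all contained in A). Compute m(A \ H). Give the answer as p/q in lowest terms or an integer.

The ambient interval has length m(A) = 3 - (-2) = 5.
Since the holes are disjoint and sit inside A, by finite additivity
  m(H) = sum_i (b_i - a_i), and m(A \ H) = m(A) - m(H).
Computing the hole measures:
  m(H_1) = -5/4 - (-7/4) = 1/2.
  m(H_2) = 5/4 - (-1/4) = 3/2.
Summed: m(H) = 1/2 + 3/2 = 2.
So m(A \ H) = 5 - 2 = 3.

3


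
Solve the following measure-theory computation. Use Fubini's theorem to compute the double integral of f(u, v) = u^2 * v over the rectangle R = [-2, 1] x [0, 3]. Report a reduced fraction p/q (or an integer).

f(u, v) is a tensor product of a function of u and a function of v, and both factors are bounded continuous (hence Lebesgue integrable) on the rectangle, so Fubini's theorem applies:
  integral_R f d(m x m) = (integral_a1^b1 u^2 du) * (integral_a2^b2 v dv).
Inner integral in u: integral_{-2}^{1} u^2 du = (1^3 - (-2)^3)/3
  = 3.
Inner integral in v: integral_{0}^{3} v dv = (3^2 - 0^2)/2
  = 9/2.
Product: (3) * (9/2) = 27/2.

27/2


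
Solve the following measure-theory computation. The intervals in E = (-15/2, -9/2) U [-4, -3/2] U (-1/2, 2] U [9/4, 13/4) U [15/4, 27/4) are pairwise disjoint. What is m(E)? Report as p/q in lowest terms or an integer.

For pairwise disjoint intervals, m(union_i I_i) = sum_i m(I_i),
and m is invariant under swapping open/closed endpoints (single points have measure 0).
So m(E) = sum_i (b_i - a_i).
  I_1 has length -9/2 - (-15/2) = 3.
  I_2 has length -3/2 - (-4) = 5/2.
  I_3 has length 2 - (-1/2) = 5/2.
  I_4 has length 13/4 - 9/4 = 1.
  I_5 has length 27/4 - 15/4 = 3.
Summing:
  m(E) = 3 + 5/2 + 5/2 + 1 + 3 = 12.

12


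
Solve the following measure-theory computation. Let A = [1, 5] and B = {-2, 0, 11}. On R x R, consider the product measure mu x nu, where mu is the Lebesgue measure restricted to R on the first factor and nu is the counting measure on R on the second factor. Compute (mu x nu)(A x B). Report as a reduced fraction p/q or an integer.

For a measurable rectangle A x B, the product measure satisfies
  (mu x nu)(A x B) = mu(A) * nu(B).
  mu(A) = 4.
  nu(B) = 3.
  (mu x nu)(A x B) = 4 * 3 = 12.

12


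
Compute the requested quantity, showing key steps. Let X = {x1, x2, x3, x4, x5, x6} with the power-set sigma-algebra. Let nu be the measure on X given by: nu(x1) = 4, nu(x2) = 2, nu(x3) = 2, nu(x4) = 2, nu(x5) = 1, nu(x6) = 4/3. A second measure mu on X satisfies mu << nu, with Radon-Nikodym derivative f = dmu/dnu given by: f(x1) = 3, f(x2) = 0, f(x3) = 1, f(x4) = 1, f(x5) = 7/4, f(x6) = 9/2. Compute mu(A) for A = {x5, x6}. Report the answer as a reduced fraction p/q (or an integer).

By the defining property of the Radon-Nikodym derivative, for every measurable set A,
  mu(A) = integral_A f dnu.
Since nu is a discrete measure concentrated on the atoms of X, the integral over A reduces to the sum
  mu(A) = sum_{x in A} f(x) * nu({x}).
Computing each term:
  x5: f(x5) * nu(x5) = 7/4 * 1 = 7/4.
  x6: f(x6) * nu(x6) = 9/2 * 4/3 = 6.
Summing: mu(A) = 7/4 + 6 = 31/4.

31/4


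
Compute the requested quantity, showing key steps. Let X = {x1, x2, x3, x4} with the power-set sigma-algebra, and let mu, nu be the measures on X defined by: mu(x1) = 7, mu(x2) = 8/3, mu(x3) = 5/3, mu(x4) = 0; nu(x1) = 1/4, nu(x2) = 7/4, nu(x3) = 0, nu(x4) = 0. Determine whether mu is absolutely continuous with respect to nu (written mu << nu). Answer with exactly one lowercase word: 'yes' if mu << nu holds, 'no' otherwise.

mu << nu means: every nu-null measurable set is also mu-null; equivalently, for every atom x, if nu({x}) = 0 then mu({x}) = 0.
Checking each atom:
  x1: nu = 1/4 > 0 -> no constraint.
  x2: nu = 7/4 > 0 -> no constraint.
  x3: nu = 0, mu = 5/3 > 0 -> violates mu << nu.
  x4: nu = 0, mu = 0 -> consistent with mu << nu.
The atom(s) x3 violate the condition (nu = 0 but mu > 0). Therefore mu is NOT absolutely continuous w.r.t. nu.

no


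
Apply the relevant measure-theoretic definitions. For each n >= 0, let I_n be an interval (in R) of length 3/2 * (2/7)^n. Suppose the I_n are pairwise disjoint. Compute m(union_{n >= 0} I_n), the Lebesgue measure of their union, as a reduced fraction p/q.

By countable additivity of the Lebesgue measure on pairwise disjoint measurable sets,
  m(union_{n >= 0} I_n) = sum_{n >= 0} m(I_n) = sum_{n >= 0} a * r^n,
  with a = 3/2 and r = 2/7.
Since 0 < r = 2/7 < 1, the geometric series converges:
  sum_{n >= 0} a * r^n = a / (1 - r).
  = 3/2 / (1 - 2/7)
  = 3/2 / (5/7)
  = 21/10.

21/10


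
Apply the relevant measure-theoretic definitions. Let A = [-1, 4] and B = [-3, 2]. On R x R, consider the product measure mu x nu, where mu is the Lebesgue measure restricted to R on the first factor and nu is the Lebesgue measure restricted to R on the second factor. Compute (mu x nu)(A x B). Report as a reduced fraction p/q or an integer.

For a measurable rectangle A x B, the product measure satisfies
  (mu x nu)(A x B) = mu(A) * nu(B).
  mu(A) = 5.
  nu(B) = 5.
  (mu x nu)(A x B) = 5 * 5 = 25.

25


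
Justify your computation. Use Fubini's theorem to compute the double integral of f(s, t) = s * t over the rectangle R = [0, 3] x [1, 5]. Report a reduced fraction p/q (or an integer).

f(s, t) is a tensor product of a function of s and a function of t, and both factors are bounded continuous (hence Lebesgue integrable) on the rectangle, so Fubini's theorem applies:
  integral_R f d(m x m) = (integral_a1^b1 s ds) * (integral_a2^b2 t dt).
Inner integral in s: integral_{0}^{3} s ds = (3^2 - 0^2)/2
  = 9/2.
Inner integral in t: integral_{1}^{5} t dt = (5^2 - 1^2)/2
  = 12.
Product: (9/2) * (12) = 54.

54


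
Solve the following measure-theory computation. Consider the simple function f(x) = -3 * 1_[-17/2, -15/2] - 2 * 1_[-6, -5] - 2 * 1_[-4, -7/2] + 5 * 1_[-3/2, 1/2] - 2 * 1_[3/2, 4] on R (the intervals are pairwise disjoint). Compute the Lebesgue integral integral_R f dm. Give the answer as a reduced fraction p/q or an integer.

For a simple function f = sum_i c_i * 1_{A_i} with disjoint A_i,
  integral f dm = sum_i c_i * m(A_i).
Lengths of the A_i:
  m(A_1) = -15/2 - (-17/2) = 1.
  m(A_2) = -5 - (-6) = 1.
  m(A_3) = -7/2 - (-4) = 1/2.
  m(A_4) = 1/2 - (-3/2) = 2.
  m(A_5) = 4 - 3/2 = 5/2.
Contributions c_i * m(A_i):
  (-3) * (1) = -3.
  (-2) * (1) = -2.
  (-2) * (1/2) = -1.
  (5) * (2) = 10.
  (-2) * (5/2) = -5.
Total: -3 - 2 - 1 + 10 - 5 = -1.

-1


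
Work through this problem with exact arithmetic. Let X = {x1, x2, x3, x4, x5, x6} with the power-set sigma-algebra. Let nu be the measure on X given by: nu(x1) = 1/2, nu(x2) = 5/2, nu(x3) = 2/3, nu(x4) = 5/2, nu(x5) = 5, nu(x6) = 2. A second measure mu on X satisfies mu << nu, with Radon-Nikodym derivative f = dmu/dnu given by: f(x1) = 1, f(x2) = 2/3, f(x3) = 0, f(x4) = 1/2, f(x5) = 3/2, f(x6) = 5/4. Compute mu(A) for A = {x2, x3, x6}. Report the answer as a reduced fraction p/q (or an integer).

By the defining property of the Radon-Nikodym derivative, for every measurable set A,
  mu(A) = integral_A f dnu.
Since nu is a discrete measure concentrated on the atoms of X, the integral over A reduces to the sum
  mu(A) = sum_{x in A} f(x) * nu({x}).
Computing each term:
  x2: f(x2) * nu(x2) = 2/3 * 5/2 = 5/3.
  x3: f(x3) * nu(x3) = 0 * 2/3 = 0.
  x6: f(x6) * nu(x6) = 5/4 * 2 = 5/2.
Summing: mu(A) = 5/3 + 0 + 5/2 = 25/6.

25/6


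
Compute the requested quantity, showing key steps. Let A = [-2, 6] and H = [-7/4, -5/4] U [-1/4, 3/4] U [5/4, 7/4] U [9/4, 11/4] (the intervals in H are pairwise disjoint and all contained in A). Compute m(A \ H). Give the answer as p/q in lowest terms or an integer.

The ambient interval has length m(A) = 6 - (-2) = 8.
Since the holes are disjoint and sit inside A, by finite additivity
  m(H) = sum_i (b_i - a_i), and m(A \ H) = m(A) - m(H).
Computing the hole measures:
  m(H_1) = -5/4 - (-7/4) = 1/2.
  m(H_2) = 3/4 - (-1/4) = 1.
  m(H_3) = 7/4 - 5/4 = 1/2.
  m(H_4) = 11/4 - 9/4 = 1/2.
Summed: m(H) = 1/2 + 1 + 1/2 + 1/2 = 5/2.
So m(A \ H) = 8 - 5/2 = 11/2.

11/2


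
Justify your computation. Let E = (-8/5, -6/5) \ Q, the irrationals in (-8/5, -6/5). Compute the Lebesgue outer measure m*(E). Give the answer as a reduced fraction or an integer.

The interval I = (-8/5, -6/5) has m(I) = -6/5 - (-8/5) = 2/5 (endpoints are measure-zero, so open/closed/half-open agree). Write I = (I cap Q) u (I \ Q). The rationals in I are countable, so m*(I cap Q) = 0 (cover each rational by intervals whose total length is arbitrarily small). By countable subadditivity m*(I) <= m*(I cap Q) + m*(I \ Q), hence m*(I \ Q) >= m(I) = 2/5. The reverse inequality m*(I \ Q) <= m*(I) = 2/5 is trivial since (I \ Q) is a subset of I. Therefore m*(I \ Q) = 2/5.

2/5


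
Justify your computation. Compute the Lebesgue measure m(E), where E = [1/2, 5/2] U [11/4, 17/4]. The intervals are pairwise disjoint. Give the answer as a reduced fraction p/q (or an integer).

For pairwise disjoint intervals, m(union_i I_i) = sum_i m(I_i),
and m is invariant under swapping open/closed endpoints (single points have measure 0).
So m(E) = sum_i (b_i - a_i).
  I_1 has length 5/2 - 1/2 = 2.
  I_2 has length 17/4 - 11/4 = 3/2.
Summing:
  m(E) = 2 + 3/2 = 7/2.

7/2


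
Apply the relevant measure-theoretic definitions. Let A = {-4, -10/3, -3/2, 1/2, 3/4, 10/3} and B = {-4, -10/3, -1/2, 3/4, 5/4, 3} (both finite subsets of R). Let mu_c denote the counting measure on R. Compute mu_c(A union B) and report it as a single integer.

Counting measure on a finite set equals cardinality. By inclusion-exclusion, |A union B| = |A| + |B| - |A cap B|.
|A| = 6, |B| = 6, |A cap B| = 3.
So mu_c(A union B) = 6 + 6 - 3 = 9.

9


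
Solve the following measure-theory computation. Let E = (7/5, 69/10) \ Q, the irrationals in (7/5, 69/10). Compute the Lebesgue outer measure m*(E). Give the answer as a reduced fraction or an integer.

The interval I = (7/5, 69/10) has m(I) = 69/10 - 7/5 = 11/2 (endpoints are measure-zero, so open/closed/half-open agree). Write I = (I cap Q) u (I \ Q). The rationals in I are countable, so m*(I cap Q) = 0 (cover each rational by intervals whose total length is arbitrarily small). By countable subadditivity m*(I) <= m*(I cap Q) + m*(I \ Q), hence m*(I \ Q) >= m(I) = 11/2. The reverse inequality m*(I \ Q) <= m*(I) = 11/2 is trivial since (I \ Q) is a subset of I. Therefore m*(I \ Q) = 11/2.

11/2


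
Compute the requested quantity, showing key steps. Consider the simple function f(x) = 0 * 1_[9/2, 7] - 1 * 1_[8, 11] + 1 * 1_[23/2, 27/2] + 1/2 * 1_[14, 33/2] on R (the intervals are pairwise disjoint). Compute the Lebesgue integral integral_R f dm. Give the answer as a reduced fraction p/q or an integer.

For a simple function f = sum_i c_i * 1_{A_i} with disjoint A_i,
  integral f dm = sum_i c_i * m(A_i).
Lengths of the A_i:
  m(A_1) = 7 - 9/2 = 5/2.
  m(A_2) = 11 - 8 = 3.
  m(A_3) = 27/2 - 23/2 = 2.
  m(A_4) = 33/2 - 14 = 5/2.
Contributions c_i * m(A_i):
  (0) * (5/2) = 0.
  (-1) * (3) = -3.
  (1) * (2) = 2.
  (1/2) * (5/2) = 5/4.
Total: 0 - 3 + 2 + 5/4 = 1/4.

1/4


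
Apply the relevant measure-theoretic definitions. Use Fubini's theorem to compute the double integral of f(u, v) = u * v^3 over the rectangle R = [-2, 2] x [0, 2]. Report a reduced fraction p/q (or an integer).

f(u, v) is a tensor product of a function of u and a function of v, and both factors are bounded continuous (hence Lebesgue integrable) on the rectangle, so Fubini's theorem applies:
  integral_R f d(m x m) = (integral_a1^b1 u du) * (integral_a2^b2 v^3 dv).
Inner integral in u: integral_{-2}^{2} u du = (2^2 - (-2)^2)/2
  = 0.
Inner integral in v: integral_{0}^{2} v^3 dv = (2^4 - 0^4)/4
  = 4.
Product: (0) * (4) = 0.

0


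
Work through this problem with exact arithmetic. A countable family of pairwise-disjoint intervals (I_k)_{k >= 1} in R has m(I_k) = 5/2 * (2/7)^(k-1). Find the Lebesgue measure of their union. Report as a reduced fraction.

By countable additivity of the Lebesgue measure on pairwise disjoint measurable sets,
  m(union_{k >= 1} I_k) = sum_{k >= 1} m(I_k) = sum_{k >= 1} a * r^(k-1),
  with a = 5/2 and r = 2/7.
Since 0 < r = 2/7 < 1, the geometric series converges:
  sum_{k >= 1} a * r^(k-1) = a / (1 - r).
  = 5/2 / (1 - 2/7)
  = 5/2 / (5/7)
  = 7/2.

7/2


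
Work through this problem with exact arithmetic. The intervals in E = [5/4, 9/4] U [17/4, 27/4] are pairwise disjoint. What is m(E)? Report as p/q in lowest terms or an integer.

For pairwise disjoint intervals, m(union_i I_i) = sum_i m(I_i),
and m is invariant under swapping open/closed endpoints (single points have measure 0).
So m(E) = sum_i (b_i - a_i).
  I_1 has length 9/4 - 5/4 = 1.
  I_2 has length 27/4 - 17/4 = 5/2.
Summing:
  m(E) = 1 + 5/2 = 7/2.

7/2


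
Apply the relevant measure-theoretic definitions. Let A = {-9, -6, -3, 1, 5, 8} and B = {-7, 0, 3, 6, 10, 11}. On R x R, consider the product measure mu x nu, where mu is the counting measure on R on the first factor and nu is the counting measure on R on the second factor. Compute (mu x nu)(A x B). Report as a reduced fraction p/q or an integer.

For a measurable rectangle A x B, the product measure satisfies
  (mu x nu)(A x B) = mu(A) * nu(B).
  mu(A) = 6.
  nu(B) = 6.
  (mu x nu)(A x B) = 6 * 6 = 36.

36


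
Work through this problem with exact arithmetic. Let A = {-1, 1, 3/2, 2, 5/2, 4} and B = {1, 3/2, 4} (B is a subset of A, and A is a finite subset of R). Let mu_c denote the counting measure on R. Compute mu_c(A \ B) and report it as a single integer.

Counting measure assigns mu_c(E) = |E| (number of elements) when E is finite. For B subset A, A \ B is the set of elements of A not in B, so |A \ B| = |A| - |B|.
|A| = 6, |B| = 3, so mu_c(A \ B) = 6 - 3 = 3.

3


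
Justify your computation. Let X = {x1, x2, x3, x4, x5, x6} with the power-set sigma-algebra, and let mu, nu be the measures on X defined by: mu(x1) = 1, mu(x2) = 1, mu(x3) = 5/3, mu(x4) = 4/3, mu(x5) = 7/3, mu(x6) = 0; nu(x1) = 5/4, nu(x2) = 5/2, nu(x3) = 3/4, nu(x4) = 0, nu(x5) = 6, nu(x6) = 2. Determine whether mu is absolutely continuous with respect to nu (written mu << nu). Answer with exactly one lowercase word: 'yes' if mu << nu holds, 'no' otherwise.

mu << nu means: every nu-null measurable set is also mu-null; equivalently, for every atom x, if nu({x}) = 0 then mu({x}) = 0.
Checking each atom:
  x1: nu = 5/4 > 0 -> no constraint.
  x2: nu = 5/2 > 0 -> no constraint.
  x3: nu = 3/4 > 0 -> no constraint.
  x4: nu = 0, mu = 4/3 > 0 -> violates mu << nu.
  x5: nu = 6 > 0 -> no constraint.
  x6: nu = 2 > 0 -> no constraint.
The atom(s) x4 violate the condition (nu = 0 but mu > 0). Therefore mu is NOT absolutely continuous w.r.t. nu.

no


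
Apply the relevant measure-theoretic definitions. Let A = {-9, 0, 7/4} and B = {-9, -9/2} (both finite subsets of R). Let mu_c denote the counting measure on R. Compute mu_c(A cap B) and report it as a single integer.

Counting measure on a finite set equals cardinality. mu_c(A cap B) = |A cap B| (elements appearing in both).
Enumerating the elements of A that also lie in B gives 1 element(s).
So mu_c(A cap B) = 1.

1


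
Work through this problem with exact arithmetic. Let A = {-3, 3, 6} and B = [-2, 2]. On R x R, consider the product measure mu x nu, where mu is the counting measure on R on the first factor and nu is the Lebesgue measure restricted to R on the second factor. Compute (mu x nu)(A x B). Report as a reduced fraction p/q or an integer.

For a measurable rectangle A x B, the product measure satisfies
  (mu x nu)(A x B) = mu(A) * nu(B).
  mu(A) = 3.
  nu(B) = 4.
  (mu x nu)(A x B) = 3 * 4 = 12.

12


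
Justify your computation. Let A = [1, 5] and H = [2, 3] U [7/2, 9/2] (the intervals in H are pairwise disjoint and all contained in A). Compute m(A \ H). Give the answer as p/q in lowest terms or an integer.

The ambient interval has length m(A) = 5 - 1 = 4.
Since the holes are disjoint and sit inside A, by finite additivity
  m(H) = sum_i (b_i - a_i), and m(A \ H) = m(A) - m(H).
Computing the hole measures:
  m(H_1) = 3 - 2 = 1.
  m(H_2) = 9/2 - 7/2 = 1.
Summed: m(H) = 1 + 1 = 2.
So m(A \ H) = 4 - 2 = 2.

2


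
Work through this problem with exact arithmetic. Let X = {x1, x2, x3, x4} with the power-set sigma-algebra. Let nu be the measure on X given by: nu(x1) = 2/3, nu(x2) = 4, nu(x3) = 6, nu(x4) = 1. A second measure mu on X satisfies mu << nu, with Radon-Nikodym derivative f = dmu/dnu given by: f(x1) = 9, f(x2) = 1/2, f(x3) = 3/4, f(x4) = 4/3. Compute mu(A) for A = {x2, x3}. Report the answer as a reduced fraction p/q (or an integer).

By the defining property of the Radon-Nikodym derivative, for every measurable set A,
  mu(A) = integral_A f dnu.
Since nu is a discrete measure concentrated on the atoms of X, the integral over A reduces to the sum
  mu(A) = sum_{x in A} f(x) * nu({x}).
Computing each term:
  x2: f(x2) * nu(x2) = 1/2 * 4 = 2.
  x3: f(x3) * nu(x3) = 3/4 * 6 = 9/2.
Summing: mu(A) = 2 + 9/2 = 13/2.

13/2


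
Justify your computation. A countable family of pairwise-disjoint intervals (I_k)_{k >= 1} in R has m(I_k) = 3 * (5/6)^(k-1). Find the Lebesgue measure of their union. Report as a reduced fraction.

By countable additivity of the Lebesgue measure on pairwise disjoint measurable sets,
  m(union_{k >= 1} I_k) = sum_{k >= 1} m(I_k) = sum_{k >= 1} a * r^(k-1),
  with a = 3 and r = 5/6.
Since 0 < r = 5/6 < 1, the geometric series converges:
  sum_{k >= 1} a * r^(k-1) = a / (1 - r).
  = 3 / (1 - 5/6)
  = 3 / (1/6)
  = 18.

18


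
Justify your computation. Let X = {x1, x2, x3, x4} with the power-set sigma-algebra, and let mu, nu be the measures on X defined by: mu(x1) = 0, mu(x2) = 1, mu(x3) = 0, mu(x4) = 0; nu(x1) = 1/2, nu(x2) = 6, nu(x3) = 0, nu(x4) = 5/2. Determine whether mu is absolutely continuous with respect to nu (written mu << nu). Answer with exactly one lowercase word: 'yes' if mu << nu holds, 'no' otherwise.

mu << nu means: every nu-null measurable set is also mu-null; equivalently, for every atom x, if nu({x}) = 0 then mu({x}) = 0.
Checking each atom:
  x1: nu = 1/2 > 0 -> no constraint.
  x2: nu = 6 > 0 -> no constraint.
  x3: nu = 0, mu = 0 -> consistent with mu << nu.
  x4: nu = 5/2 > 0 -> no constraint.
No atom violates the condition. Therefore mu << nu.

yes


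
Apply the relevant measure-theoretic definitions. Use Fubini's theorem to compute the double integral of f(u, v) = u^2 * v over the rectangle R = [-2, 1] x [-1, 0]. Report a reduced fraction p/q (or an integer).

f(u, v) is a tensor product of a function of u and a function of v, and both factors are bounded continuous (hence Lebesgue integrable) on the rectangle, so Fubini's theorem applies:
  integral_R f d(m x m) = (integral_a1^b1 u^2 du) * (integral_a2^b2 v dv).
Inner integral in u: integral_{-2}^{1} u^2 du = (1^3 - (-2)^3)/3
  = 3.
Inner integral in v: integral_{-1}^{0} v dv = (0^2 - (-1)^2)/2
  = -1/2.
Product: (3) * (-1/2) = -3/2.

-3/2


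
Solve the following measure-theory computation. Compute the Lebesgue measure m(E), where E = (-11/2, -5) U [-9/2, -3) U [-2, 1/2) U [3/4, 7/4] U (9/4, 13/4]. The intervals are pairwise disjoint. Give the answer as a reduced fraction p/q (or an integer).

For pairwise disjoint intervals, m(union_i I_i) = sum_i m(I_i),
and m is invariant under swapping open/closed endpoints (single points have measure 0).
So m(E) = sum_i (b_i - a_i).
  I_1 has length -5 - (-11/2) = 1/2.
  I_2 has length -3 - (-9/2) = 3/2.
  I_3 has length 1/2 - (-2) = 5/2.
  I_4 has length 7/4 - 3/4 = 1.
  I_5 has length 13/4 - 9/4 = 1.
Summing:
  m(E) = 1/2 + 3/2 + 5/2 + 1 + 1 = 13/2.

13/2


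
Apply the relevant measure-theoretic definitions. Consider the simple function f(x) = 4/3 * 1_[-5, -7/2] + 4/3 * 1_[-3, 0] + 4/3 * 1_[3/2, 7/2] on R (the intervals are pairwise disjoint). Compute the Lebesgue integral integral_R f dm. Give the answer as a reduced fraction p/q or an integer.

For a simple function f = sum_i c_i * 1_{A_i} with disjoint A_i,
  integral f dm = sum_i c_i * m(A_i).
Lengths of the A_i:
  m(A_1) = -7/2 - (-5) = 3/2.
  m(A_2) = 0 - (-3) = 3.
  m(A_3) = 7/2 - 3/2 = 2.
Contributions c_i * m(A_i):
  (4/3) * (3/2) = 2.
  (4/3) * (3) = 4.
  (4/3) * (2) = 8/3.
Total: 2 + 4 + 8/3 = 26/3.

26/3


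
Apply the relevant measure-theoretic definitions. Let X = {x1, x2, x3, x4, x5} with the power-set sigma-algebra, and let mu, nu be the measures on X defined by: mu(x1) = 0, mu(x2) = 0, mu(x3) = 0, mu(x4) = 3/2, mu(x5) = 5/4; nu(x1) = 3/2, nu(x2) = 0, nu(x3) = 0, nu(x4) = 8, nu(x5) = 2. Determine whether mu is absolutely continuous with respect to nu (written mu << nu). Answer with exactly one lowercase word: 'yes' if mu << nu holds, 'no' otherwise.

mu << nu means: every nu-null measurable set is also mu-null; equivalently, for every atom x, if nu({x}) = 0 then mu({x}) = 0.
Checking each atom:
  x1: nu = 3/2 > 0 -> no constraint.
  x2: nu = 0, mu = 0 -> consistent with mu << nu.
  x3: nu = 0, mu = 0 -> consistent with mu << nu.
  x4: nu = 8 > 0 -> no constraint.
  x5: nu = 2 > 0 -> no constraint.
No atom violates the condition. Therefore mu << nu.

yes


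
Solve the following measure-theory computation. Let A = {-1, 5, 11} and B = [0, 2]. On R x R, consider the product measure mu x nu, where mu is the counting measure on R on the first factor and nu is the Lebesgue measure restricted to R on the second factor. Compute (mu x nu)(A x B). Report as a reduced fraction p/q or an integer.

For a measurable rectangle A x B, the product measure satisfies
  (mu x nu)(A x B) = mu(A) * nu(B).
  mu(A) = 3.
  nu(B) = 2.
  (mu x nu)(A x B) = 3 * 2 = 6.

6


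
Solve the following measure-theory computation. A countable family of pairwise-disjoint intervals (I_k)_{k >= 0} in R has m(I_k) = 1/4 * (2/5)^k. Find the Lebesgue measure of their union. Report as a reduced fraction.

By countable additivity of the Lebesgue measure on pairwise disjoint measurable sets,
  m(union_{k >= 0} I_k) = sum_{k >= 0} m(I_k) = sum_{k >= 0} a * r^k,
  with a = 1/4 and r = 2/5.
Since 0 < r = 2/5 < 1, the geometric series converges:
  sum_{k >= 0} a * r^k = a / (1 - r).
  = 1/4 / (1 - 2/5)
  = 1/4 / (3/5)
  = 5/12.

5/12


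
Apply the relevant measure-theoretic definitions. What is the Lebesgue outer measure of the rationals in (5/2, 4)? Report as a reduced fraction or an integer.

Q cap (5/2, 4) is countable; list its elements as q_1, q_2, ... . Fix eps > 0 and cover the k-th point by an interval of length eps * 2^(-k). The cover has total length eps * sum_{k>=1} 2^(-k) = eps, so by definition of outer measure m*(Q cap (5/2, 4)) <= eps. Since eps was arbitrary and m* >= 0, the outer measure is 0.

0


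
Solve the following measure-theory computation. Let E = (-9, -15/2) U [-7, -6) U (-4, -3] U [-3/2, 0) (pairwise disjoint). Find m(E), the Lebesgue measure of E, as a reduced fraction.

For pairwise disjoint intervals, m(union_i I_i) = sum_i m(I_i),
and m is invariant under swapping open/closed endpoints (single points have measure 0).
So m(E) = sum_i (b_i - a_i).
  I_1 has length -15/2 - (-9) = 3/2.
  I_2 has length -6 - (-7) = 1.
  I_3 has length -3 - (-4) = 1.
  I_4 has length 0 - (-3/2) = 3/2.
Summing:
  m(E) = 3/2 + 1 + 1 + 3/2 = 5.

5


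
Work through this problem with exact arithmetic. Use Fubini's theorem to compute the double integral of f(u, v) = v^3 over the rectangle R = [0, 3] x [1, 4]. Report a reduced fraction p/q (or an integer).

f(u, v) is a tensor product of a function of u and a function of v, and both factors are bounded continuous (hence Lebesgue integrable) on the rectangle, so Fubini's theorem applies:
  integral_R f d(m x m) = (integral_a1^b1 1 du) * (integral_a2^b2 v^3 dv).
Inner integral in u: integral_{0}^{3} 1 du = (3^1 - 0^1)/1
  = 3.
Inner integral in v: integral_{1}^{4} v^3 dv = (4^4 - 1^4)/4
  = 255/4.
Product: (3) * (255/4) = 765/4.

765/4


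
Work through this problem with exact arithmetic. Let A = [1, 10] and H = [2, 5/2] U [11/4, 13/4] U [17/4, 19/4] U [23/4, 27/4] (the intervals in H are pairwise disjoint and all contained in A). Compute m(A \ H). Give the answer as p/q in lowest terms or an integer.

The ambient interval has length m(A) = 10 - 1 = 9.
Since the holes are disjoint and sit inside A, by finite additivity
  m(H) = sum_i (b_i - a_i), and m(A \ H) = m(A) - m(H).
Computing the hole measures:
  m(H_1) = 5/2 - 2 = 1/2.
  m(H_2) = 13/4 - 11/4 = 1/2.
  m(H_3) = 19/4 - 17/4 = 1/2.
  m(H_4) = 27/4 - 23/4 = 1.
Summed: m(H) = 1/2 + 1/2 + 1/2 + 1 = 5/2.
So m(A \ H) = 9 - 5/2 = 13/2.

13/2


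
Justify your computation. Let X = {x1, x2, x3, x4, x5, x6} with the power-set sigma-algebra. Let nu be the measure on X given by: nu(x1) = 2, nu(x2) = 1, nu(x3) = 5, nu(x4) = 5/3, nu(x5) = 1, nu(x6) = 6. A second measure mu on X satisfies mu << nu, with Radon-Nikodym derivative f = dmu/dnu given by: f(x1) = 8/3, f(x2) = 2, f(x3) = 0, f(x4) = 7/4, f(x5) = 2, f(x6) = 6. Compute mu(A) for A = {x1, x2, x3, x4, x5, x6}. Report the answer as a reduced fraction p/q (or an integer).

By the defining property of the Radon-Nikodym derivative, for every measurable set A,
  mu(A) = integral_A f dnu.
Since nu is a discrete measure concentrated on the atoms of X, the integral over A reduces to the sum
  mu(A) = sum_{x in A} f(x) * nu({x}).
Computing each term:
  x1: f(x1) * nu(x1) = 8/3 * 2 = 16/3.
  x2: f(x2) * nu(x2) = 2 * 1 = 2.
  x3: f(x3) * nu(x3) = 0 * 5 = 0.
  x4: f(x4) * nu(x4) = 7/4 * 5/3 = 35/12.
  x5: f(x5) * nu(x5) = 2 * 1 = 2.
  x6: f(x6) * nu(x6) = 6 * 6 = 36.
Summing: mu(A) = 16/3 + 2 + 0 + 35/12 + 2 + 36 = 193/4.

193/4


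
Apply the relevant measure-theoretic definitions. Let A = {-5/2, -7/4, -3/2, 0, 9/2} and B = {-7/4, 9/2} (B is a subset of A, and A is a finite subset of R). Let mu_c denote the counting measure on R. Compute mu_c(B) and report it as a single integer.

Counting measure assigns mu_c(E) = |E| (number of elements) when E is finite.
B has 2 element(s), so mu_c(B) = 2.

2


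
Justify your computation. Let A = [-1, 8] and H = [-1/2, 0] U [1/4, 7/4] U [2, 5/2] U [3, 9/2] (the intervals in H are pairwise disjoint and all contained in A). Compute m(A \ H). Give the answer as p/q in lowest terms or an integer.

The ambient interval has length m(A) = 8 - (-1) = 9.
Since the holes are disjoint and sit inside A, by finite additivity
  m(H) = sum_i (b_i - a_i), and m(A \ H) = m(A) - m(H).
Computing the hole measures:
  m(H_1) = 0 - (-1/2) = 1/2.
  m(H_2) = 7/4 - 1/4 = 3/2.
  m(H_3) = 5/2 - 2 = 1/2.
  m(H_4) = 9/2 - 3 = 3/2.
Summed: m(H) = 1/2 + 3/2 + 1/2 + 3/2 = 4.
So m(A \ H) = 9 - 4 = 5.

5
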